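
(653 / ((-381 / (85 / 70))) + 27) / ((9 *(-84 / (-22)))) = 1462087 / 2016252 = 0.73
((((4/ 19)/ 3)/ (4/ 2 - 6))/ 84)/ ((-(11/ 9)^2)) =9/ 64372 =0.00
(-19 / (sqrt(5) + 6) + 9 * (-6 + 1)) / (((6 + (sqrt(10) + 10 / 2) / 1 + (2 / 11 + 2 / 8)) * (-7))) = 44 * (45 * sqrt(5) + 289) / (7 * (44 * sqrt(10) + 503) * (sqrt(5) + 6)) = 0.46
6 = 6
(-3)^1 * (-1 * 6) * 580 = 10440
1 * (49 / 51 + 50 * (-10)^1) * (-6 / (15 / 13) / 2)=330863 / 255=1297.50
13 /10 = 1.30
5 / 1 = 5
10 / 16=5 / 8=0.62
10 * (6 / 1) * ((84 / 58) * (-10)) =-25200 / 29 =-868.97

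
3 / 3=1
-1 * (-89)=89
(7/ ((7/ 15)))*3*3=135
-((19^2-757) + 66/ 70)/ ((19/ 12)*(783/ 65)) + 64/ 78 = 3239108/ 150423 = 21.53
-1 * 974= -974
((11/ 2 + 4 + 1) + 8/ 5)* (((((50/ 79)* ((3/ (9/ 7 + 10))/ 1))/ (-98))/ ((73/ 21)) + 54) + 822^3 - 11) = 15309038089546949/ 2277965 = 6720488721.09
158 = 158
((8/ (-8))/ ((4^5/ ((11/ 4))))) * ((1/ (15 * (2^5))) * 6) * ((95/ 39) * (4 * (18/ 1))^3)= -50787/ 1664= -30.52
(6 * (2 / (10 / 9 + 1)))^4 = 136048896 / 130321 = 1043.95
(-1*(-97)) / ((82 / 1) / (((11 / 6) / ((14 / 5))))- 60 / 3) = 5335 / 5788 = 0.92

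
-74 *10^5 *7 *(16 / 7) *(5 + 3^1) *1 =-947200000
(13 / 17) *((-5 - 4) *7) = -819 / 17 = -48.18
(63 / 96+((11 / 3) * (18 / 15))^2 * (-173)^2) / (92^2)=68.46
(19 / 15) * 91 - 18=1459 / 15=97.27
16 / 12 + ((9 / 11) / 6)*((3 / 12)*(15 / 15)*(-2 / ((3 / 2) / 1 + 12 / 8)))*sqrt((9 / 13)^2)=2261 / 1716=1.32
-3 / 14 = -0.21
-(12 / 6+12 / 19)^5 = -126.21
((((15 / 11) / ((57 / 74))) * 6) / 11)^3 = 10941048000 / 12151136899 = 0.90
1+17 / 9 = 26 / 9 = 2.89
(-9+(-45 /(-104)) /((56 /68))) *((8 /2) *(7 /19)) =-12339 /988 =-12.49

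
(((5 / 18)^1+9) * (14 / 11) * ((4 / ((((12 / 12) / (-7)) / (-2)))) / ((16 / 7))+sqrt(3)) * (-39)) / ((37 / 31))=-23084243 / 2442 - 471107 * sqrt(3) / 1221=-10121.30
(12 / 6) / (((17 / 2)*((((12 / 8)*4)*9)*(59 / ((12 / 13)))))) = 0.00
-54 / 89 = -0.61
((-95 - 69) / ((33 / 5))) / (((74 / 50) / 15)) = -102500 / 407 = -251.84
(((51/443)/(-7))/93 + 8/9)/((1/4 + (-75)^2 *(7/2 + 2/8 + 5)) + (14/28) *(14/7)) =153779/8516822076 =0.00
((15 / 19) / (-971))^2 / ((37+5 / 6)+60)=1350 / 199794607787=0.00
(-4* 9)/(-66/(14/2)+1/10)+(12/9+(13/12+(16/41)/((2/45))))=4837217/321276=15.06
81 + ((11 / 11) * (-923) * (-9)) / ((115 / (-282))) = -20289.21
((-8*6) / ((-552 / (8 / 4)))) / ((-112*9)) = -1 / 5796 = -0.00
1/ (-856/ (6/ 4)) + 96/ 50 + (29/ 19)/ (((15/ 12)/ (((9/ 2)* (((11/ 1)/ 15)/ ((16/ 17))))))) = 1008297/ 162640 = 6.20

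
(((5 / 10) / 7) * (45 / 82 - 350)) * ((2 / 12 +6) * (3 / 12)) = -1060235 / 27552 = -38.48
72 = 72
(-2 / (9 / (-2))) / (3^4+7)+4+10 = 2773 / 198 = 14.01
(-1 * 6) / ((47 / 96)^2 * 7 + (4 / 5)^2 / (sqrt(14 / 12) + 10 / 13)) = 152558270208000 / 23848396280729 -34449496473600 * sqrt(42) / 23848396280729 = -2.96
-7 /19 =-0.37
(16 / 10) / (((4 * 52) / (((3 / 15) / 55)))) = 1 / 35750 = 0.00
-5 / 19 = -0.26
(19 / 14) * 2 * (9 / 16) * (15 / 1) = 2565 / 112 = 22.90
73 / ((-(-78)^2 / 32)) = -584 / 1521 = -0.38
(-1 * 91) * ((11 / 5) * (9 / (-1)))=9009 / 5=1801.80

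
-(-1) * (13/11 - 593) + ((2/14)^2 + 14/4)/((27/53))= -5674775/9702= -584.91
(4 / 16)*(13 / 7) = 0.46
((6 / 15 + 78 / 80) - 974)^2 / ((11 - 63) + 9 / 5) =-1206055 / 64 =-18844.61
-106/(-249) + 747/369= 25013/10209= 2.45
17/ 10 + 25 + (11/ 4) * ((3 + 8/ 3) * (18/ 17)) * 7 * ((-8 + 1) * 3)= -11994/ 5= -2398.80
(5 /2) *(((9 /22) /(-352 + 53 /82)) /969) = -615 /204730966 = -0.00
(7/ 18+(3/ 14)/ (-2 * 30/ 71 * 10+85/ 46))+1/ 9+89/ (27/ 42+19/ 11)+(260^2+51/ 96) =23851441225603/ 352630880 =67638.55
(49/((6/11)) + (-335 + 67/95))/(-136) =139343/77520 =1.80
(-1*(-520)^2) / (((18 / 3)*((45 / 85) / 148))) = -340163200 / 27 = -12598637.04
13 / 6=2.17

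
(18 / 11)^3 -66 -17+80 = 1839 / 1331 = 1.38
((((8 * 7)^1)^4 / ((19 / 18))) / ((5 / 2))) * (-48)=-16994009088 / 95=-178884306.19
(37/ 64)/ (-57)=-37/ 3648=-0.01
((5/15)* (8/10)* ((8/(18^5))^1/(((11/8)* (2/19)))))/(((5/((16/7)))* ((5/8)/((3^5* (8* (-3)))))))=-77824/2338875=-0.03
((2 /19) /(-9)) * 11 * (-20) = 440 /171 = 2.57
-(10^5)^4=-100000000000000000000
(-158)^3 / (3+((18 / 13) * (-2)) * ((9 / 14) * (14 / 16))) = -205104224 / 75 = -2734722.99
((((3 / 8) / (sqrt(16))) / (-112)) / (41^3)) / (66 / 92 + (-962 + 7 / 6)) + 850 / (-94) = -6954745991055871 / 769113086070784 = -9.04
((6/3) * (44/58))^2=1936/841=2.30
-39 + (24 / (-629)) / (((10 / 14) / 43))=-129879 / 3145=-41.30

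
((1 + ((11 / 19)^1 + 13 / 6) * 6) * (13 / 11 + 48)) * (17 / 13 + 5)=5420.75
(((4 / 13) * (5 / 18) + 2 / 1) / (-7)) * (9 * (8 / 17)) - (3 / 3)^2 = -3499 / 1547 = -2.26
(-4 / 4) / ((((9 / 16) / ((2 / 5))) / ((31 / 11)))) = -992 / 495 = -2.00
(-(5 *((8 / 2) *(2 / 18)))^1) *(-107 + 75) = 640 / 9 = 71.11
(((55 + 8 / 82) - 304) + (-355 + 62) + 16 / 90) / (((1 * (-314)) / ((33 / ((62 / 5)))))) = 5497151 / 1197282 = 4.59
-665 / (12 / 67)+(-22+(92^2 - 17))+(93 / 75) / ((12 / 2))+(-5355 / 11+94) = 4751419 / 1100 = 4319.47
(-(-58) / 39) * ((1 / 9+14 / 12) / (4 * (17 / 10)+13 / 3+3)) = 3335 / 24804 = 0.13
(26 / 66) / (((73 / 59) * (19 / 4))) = 3068 / 45771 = 0.07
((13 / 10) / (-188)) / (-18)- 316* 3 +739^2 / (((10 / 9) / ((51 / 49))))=846693784933 / 1658160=510622.49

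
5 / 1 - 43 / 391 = 1912 / 391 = 4.89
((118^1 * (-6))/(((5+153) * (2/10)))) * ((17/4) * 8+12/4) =-65490/79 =-828.99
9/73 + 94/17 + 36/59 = 458561/73219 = 6.26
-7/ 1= -7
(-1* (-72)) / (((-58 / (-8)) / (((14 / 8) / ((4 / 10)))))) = 1260 / 29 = 43.45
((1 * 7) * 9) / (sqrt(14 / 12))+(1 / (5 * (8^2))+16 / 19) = 5139 / 6080+9 * sqrt(42) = 59.17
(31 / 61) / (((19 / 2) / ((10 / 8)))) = 155 / 2318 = 0.07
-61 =-61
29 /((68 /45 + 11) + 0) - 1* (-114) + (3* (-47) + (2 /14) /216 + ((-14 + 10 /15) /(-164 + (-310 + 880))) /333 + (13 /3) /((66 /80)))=-19.43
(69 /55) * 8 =552 /55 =10.04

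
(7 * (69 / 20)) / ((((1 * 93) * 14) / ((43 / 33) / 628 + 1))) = 477641 / 25697760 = 0.02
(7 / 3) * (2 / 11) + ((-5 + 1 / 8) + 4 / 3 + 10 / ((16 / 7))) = 1.26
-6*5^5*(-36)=675000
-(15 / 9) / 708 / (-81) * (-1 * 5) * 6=-25 / 28674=-0.00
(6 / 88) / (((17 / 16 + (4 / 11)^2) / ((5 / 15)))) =44 / 2313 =0.02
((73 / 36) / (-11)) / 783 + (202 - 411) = -64804285 / 310068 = -209.00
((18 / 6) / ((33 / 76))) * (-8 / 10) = -304 / 55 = -5.53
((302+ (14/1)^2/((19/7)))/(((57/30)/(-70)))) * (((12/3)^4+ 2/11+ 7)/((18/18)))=-14408415000/3971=-3628409.72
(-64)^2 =4096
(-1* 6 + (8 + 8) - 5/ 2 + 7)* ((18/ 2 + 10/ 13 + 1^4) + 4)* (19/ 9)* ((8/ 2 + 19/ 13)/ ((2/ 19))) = 11892784/ 507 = 23457.17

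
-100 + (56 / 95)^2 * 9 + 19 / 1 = -702801 / 9025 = -77.87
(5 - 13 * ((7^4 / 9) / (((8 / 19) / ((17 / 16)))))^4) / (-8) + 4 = 4702427211492907301303965 / 14089640214528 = 333750694829.25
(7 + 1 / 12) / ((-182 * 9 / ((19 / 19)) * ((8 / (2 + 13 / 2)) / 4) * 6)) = -1445 / 471744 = -0.00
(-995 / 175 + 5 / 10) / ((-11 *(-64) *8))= -33 / 35840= -0.00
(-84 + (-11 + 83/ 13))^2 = 7852.69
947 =947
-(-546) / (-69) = -182 / 23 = -7.91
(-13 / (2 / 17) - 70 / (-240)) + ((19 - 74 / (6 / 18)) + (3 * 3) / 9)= -7493 / 24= -312.21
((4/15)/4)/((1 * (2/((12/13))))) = 2/65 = 0.03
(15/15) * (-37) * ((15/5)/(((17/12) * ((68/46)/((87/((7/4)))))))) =-5330664/2023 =-2635.03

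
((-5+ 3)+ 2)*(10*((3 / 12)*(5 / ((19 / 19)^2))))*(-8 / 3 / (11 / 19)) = 0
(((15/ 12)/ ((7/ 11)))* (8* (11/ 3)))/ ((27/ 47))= 56870/ 567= 100.30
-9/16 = -0.56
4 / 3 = 1.33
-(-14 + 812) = -798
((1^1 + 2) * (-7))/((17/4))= -84/17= -4.94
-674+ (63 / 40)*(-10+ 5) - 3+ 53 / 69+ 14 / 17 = -6411931 / 9384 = -683.28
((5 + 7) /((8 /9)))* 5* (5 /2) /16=675 /64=10.55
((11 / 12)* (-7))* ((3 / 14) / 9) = -11 / 72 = -0.15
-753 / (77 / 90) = -67770 / 77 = -880.13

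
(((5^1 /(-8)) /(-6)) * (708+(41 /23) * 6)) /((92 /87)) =1198425 /16928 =70.80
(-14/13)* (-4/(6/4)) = 112/39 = 2.87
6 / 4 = 3 / 2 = 1.50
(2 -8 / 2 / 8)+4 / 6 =13 / 6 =2.17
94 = 94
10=10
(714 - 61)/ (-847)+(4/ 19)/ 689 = -0.77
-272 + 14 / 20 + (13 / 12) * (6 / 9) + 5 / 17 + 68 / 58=-5970233 / 22185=-269.11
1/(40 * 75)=1/3000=0.00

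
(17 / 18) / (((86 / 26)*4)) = 221 / 3096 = 0.07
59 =59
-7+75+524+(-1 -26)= 565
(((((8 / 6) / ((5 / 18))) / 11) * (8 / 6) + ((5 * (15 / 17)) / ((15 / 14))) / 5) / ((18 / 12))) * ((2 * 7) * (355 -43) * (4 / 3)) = 5101824 / 935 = 5456.50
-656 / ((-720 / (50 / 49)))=410 / 441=0.93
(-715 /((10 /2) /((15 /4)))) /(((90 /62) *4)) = -4433 /48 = -92.35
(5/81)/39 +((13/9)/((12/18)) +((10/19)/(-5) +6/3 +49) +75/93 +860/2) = 1800624307/3721302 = 483.87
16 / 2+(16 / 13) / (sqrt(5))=16*sqrt(5) / 65+8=8.55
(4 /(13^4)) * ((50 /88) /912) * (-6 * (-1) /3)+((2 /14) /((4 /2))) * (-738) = -52863668969 /1002833832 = -52.71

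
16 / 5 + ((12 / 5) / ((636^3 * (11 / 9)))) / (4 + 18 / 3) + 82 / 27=220623803867 / 35373175200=6.24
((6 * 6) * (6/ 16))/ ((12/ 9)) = 10.12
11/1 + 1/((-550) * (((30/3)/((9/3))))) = 60497/5500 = 11.00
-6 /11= -0.55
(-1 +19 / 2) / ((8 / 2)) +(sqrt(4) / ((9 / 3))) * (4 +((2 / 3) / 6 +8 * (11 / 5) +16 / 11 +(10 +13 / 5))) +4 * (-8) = -71651 / 11880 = -6.03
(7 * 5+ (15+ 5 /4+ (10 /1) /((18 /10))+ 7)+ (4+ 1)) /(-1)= -2477 /36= -68.81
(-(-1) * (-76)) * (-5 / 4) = 95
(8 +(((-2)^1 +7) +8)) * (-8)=-168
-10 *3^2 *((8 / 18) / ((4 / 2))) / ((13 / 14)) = -280 / 13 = -21.54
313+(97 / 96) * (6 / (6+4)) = 50177 / 160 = 313.61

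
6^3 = 216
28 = 28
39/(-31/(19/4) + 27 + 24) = 57/65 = 0.88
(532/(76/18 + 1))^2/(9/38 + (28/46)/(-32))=160291208448/3364307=47644.64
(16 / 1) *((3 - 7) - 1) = -80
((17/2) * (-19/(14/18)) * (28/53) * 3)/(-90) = 969/265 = 3.66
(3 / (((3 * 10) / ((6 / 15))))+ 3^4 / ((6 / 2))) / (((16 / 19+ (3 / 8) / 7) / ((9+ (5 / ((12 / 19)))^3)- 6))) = 19387738643 / 1286550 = 15069.56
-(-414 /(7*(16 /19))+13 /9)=34669 /504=68.79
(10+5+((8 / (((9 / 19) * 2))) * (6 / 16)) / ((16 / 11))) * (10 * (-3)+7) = -37927 / 96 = -395.07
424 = 424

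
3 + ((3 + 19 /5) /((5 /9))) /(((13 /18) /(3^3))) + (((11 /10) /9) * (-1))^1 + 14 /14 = 2699573 /5850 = 461.47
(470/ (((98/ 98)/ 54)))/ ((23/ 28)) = 710640/ 23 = 30897.39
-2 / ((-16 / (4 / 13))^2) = -1 / 1352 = -0.00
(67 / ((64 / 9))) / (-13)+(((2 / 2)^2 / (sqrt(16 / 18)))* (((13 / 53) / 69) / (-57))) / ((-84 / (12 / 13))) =-603 / 832+sqrt(2) / 1945524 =-0.72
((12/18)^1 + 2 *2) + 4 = 26/3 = 8.67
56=56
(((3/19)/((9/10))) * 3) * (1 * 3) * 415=12450/19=655.26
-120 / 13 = -9.23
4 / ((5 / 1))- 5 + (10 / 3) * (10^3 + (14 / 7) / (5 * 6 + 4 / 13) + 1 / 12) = 59034359 / 17730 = 3329.63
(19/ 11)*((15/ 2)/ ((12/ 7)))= 665/ 88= 7.56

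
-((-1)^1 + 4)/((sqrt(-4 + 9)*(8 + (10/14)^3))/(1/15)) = -343*sqrt(5)/71725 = -0.01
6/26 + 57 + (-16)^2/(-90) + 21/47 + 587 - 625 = 462827/27495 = 16.83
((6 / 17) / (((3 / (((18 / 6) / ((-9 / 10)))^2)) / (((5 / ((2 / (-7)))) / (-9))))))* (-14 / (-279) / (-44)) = -12250 / 4226013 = -0.00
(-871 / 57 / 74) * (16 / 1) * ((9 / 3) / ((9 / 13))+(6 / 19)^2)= -33453368 / 2284047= -14.65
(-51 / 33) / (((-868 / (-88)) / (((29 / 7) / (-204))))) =29 / 9114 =0.00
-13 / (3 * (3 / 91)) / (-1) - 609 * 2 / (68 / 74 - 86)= 2064839 / 14166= 145.76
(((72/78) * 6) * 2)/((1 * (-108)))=-4/39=-0.10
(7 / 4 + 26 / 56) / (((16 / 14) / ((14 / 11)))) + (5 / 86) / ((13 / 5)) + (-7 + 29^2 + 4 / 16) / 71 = 700409 / 49192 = 14.24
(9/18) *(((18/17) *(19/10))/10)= 171/1700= 0.10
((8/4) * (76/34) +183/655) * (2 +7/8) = 1216493/89080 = 13.66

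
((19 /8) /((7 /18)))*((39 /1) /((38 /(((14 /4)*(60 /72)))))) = 585 /32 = 18.28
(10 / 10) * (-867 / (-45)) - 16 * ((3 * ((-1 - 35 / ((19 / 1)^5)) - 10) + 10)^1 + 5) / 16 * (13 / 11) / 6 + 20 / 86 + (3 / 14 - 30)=-828980823394 / 122975456835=-6.74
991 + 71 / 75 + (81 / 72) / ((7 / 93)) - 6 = 4203751 / 4200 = 1000.89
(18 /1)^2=324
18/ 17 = 1.06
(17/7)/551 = 17/3857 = 0.00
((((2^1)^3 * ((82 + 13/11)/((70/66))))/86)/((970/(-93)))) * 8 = -816912/145985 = -5.60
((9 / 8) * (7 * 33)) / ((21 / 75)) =7425 / 8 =928.12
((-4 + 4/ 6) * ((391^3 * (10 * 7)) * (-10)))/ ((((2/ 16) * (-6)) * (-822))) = 836870594000/ 3699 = 226242388.21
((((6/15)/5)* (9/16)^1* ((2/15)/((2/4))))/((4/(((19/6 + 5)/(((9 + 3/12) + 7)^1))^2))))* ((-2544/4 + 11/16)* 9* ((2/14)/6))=-697319/6760000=-0.10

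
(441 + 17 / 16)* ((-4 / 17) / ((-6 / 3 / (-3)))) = -21219 / 136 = -156.02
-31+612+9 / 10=5819 / 10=581.90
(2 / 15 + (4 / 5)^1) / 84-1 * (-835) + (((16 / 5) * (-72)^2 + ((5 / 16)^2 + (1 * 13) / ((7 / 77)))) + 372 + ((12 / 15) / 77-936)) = 15082269409 / 887040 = 17002.92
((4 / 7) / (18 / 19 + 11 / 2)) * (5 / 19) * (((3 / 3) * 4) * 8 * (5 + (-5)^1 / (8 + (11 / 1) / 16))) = 157440 / 47677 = 3.30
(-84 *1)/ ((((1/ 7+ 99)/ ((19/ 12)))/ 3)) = -2793/ 694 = -4.02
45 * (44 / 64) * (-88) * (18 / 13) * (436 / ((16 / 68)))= -90806265 / 13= -6985097.31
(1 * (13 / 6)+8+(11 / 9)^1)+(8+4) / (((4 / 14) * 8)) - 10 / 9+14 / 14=595 / 36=16.53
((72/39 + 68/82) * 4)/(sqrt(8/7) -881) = -0.01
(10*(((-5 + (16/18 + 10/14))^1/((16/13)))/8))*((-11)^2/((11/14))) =-531.28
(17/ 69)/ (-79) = -17/ 5451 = -0.00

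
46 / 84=23 / 42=0.55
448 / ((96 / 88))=1232 / 3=410.67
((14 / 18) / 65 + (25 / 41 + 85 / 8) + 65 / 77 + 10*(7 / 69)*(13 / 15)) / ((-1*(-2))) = 1469164757 / 226546320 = 6.49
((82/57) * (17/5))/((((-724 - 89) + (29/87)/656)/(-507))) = 463633248/151998385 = 3.05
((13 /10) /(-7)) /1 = -13 /70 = -0.19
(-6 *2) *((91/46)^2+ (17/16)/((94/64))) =-1383453/24863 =-55.64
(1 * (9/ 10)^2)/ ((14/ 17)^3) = 397953/ 274400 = 1.45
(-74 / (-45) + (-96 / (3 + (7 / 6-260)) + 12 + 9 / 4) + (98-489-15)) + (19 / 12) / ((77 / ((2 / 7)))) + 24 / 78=-150784819049 / 387206820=-389.42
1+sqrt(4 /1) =3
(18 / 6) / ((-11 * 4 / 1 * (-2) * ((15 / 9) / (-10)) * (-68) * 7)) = 9 / 20944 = 0.00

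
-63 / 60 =-21 / 20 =-1.05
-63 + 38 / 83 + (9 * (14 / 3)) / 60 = -51329 / 830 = -61.84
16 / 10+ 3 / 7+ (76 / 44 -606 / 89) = -104616 / 34265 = -3.05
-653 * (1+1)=-1306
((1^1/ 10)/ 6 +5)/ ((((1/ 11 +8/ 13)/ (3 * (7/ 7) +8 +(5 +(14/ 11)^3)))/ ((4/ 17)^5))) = 4816308224/ 52056217191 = 0.09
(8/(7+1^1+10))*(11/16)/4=11/144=0.08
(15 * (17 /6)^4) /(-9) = -417605 /3888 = -107.41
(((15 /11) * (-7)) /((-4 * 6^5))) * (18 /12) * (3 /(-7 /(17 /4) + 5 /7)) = -4165 /2813184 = -0.00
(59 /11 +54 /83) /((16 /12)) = 16473 /3652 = 4.51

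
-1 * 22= -22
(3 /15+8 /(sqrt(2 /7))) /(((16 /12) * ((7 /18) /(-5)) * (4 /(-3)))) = 81 /56+405 * sqrt(14) /14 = 109.69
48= 48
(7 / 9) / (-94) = -7 / 846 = -0.01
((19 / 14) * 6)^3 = 185193 / 343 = 539.92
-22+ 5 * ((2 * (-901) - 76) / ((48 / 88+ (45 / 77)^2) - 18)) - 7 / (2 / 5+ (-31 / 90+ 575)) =184385430062 / 350081171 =526.69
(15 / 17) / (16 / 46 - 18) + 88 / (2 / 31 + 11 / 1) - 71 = -21339155 / 338198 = -63.10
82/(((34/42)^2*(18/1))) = 2009/289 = 6.95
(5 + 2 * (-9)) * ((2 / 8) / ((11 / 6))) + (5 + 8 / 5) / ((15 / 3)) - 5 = -2999 / 550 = -5.45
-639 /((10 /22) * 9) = -781 /5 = -156.20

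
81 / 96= 27 / 32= 0.84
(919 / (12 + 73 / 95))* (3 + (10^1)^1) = 1134965 / 1213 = 935.67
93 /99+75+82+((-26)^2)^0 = 5245 /33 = 158.94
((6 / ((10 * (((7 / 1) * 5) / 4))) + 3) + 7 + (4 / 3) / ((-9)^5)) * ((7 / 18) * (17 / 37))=2653124669 / 1474748775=1.80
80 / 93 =0.86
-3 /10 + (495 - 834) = -3393 /10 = -339.30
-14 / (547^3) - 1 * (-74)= 12111381888 / 163667323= 74.00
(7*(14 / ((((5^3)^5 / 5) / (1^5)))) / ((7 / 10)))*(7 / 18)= 98 / 10986328125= 0.00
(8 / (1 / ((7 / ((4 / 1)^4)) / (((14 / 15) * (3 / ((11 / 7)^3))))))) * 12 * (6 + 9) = 299475 / 5488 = 54.57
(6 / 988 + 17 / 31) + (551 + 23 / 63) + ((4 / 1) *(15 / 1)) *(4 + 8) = 1227125077 / 964782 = 1271.92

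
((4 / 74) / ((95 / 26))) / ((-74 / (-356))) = 9256 / 130055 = 0.07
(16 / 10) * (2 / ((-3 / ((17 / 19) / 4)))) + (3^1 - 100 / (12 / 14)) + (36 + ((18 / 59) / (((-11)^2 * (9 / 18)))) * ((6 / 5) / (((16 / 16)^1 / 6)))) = -10562223 / 135641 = -77.87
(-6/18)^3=-1/27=-0.04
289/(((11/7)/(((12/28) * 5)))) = 394.09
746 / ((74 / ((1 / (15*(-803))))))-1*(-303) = 135036122 / 445665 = 303.00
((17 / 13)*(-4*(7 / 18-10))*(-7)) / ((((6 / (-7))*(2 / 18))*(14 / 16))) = 164696 / 39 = 4222.97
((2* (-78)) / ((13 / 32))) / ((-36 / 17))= 544 / 3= 181.33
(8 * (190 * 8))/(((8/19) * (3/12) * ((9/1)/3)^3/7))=808640/27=29949.63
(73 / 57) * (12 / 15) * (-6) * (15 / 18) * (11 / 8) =-803 / 114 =-7.04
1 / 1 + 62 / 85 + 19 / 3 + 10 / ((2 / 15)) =21181 / 255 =83.06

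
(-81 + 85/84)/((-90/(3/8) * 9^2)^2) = -0.00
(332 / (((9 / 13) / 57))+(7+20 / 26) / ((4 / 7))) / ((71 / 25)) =106658225 / 11076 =9629.67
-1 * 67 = -67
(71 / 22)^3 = 357911 / 10648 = 33.61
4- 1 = 3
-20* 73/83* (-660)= 963600/83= 11609.64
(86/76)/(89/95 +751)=215/142868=0.00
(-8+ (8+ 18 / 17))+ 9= 171 / 17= 10.06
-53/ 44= -1.20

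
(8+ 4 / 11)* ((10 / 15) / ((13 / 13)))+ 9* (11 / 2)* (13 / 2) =43207 / 132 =327.33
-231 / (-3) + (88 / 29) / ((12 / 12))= 2321 / 29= 80.03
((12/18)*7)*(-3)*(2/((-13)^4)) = -28/28561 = -0.00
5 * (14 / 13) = 70 / 13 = 5.38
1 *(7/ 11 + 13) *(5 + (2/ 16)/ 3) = 275/ 4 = 68.75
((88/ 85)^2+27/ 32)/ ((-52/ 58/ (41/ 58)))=-18158203/ 12022400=-1.51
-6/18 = -1/3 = -0.33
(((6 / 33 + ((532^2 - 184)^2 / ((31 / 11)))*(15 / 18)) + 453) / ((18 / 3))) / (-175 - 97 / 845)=-6816202726642075 / 302750712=-22514241.77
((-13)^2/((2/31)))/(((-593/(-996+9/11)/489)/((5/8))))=140224009185/104368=1343553.67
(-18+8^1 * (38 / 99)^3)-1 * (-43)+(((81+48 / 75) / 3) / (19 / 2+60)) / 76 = 3261826481303 / 128127982950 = 25.46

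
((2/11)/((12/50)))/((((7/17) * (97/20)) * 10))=850/22407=0.04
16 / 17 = 0.94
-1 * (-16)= 16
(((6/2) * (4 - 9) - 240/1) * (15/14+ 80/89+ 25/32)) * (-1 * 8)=13988025/2492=5613.17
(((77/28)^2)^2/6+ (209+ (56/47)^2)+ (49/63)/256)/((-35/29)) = -64929073501/356267520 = -182.25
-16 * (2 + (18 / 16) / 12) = -67 / 2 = -33.50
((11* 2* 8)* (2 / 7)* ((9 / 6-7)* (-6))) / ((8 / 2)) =2904 / 7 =414.86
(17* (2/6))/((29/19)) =323/87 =3.71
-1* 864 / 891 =-0.97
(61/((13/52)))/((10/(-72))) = -8784/5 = -1756.80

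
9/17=0.53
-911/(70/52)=-23686/35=-676.74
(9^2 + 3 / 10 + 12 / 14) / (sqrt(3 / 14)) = 177.48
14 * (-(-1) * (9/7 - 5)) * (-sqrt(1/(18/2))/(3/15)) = 260/3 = 86.67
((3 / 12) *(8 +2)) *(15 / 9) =25 / 6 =4.17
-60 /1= -60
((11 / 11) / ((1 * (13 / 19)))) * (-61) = -1159 / 13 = -89.15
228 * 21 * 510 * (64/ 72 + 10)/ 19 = 1399440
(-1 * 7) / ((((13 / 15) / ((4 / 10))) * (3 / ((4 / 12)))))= -14 / 39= -0.36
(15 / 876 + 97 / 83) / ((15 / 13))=373607 / 363540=1.03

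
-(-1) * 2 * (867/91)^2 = 181.55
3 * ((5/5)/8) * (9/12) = 9/32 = 0.28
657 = 657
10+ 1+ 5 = 16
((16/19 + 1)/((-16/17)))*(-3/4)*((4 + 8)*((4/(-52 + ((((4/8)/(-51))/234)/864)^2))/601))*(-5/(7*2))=203329782363801600/252517196988731020133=0.00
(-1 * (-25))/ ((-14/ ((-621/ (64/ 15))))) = 232875/ 896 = 259.91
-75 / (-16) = 75 / 16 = 4.69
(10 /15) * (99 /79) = 66 /79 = 0.84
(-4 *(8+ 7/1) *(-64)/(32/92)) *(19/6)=34960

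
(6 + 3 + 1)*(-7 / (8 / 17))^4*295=295787533475 / 2048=144427506.58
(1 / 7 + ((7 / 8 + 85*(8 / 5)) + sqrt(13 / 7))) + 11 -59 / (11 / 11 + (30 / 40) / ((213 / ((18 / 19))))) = sqrt(91) / 7 + 13524131 / 151592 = 90.58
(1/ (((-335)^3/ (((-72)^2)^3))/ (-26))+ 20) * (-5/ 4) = -120457.56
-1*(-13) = 13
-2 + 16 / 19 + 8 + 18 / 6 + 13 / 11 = 2304 / 209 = 11.02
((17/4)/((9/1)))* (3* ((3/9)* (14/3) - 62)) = -2312/27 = -85.63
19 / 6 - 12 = -53 / 6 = -8.83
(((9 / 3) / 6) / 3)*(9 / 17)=3 / 34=0.09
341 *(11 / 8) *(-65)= -243815 / 8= -30476.88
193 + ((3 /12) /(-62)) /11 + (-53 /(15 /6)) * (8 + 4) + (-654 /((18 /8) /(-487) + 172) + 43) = -101467681987 /4570041080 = -22.20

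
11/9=1.22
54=54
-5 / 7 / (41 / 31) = -155 / 287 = -0.54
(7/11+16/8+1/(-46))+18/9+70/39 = 126485/19734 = 6.41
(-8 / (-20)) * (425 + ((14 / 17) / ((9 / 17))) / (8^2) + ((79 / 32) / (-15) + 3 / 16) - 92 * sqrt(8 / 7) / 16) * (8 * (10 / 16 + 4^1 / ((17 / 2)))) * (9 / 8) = 1341149 / 800 - 30843 * sqrt(14) / 4760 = 1652.19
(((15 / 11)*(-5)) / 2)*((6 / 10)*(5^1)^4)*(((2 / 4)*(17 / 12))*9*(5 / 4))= -7171875 / 704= -10187.32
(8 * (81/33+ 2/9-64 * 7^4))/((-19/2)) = 243399536/1881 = 129399.01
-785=-785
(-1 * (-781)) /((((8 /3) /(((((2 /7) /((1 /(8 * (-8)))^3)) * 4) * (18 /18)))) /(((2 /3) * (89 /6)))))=-18221367296 /21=-867684156.95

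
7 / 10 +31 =317 / 10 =31.70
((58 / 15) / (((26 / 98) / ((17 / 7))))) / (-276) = -3451 / 26910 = -0.13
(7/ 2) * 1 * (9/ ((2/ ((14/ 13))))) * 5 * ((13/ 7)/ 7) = 45/ 2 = 22.50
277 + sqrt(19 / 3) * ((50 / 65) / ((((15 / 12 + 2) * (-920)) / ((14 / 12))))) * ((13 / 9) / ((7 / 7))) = 277-7 * sqrt(57) / 48438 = 277.00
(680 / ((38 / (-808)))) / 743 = -274720 / 14117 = -19.46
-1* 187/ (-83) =187/ 83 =2.25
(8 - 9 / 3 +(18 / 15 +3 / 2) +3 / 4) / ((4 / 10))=169 / 8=21.12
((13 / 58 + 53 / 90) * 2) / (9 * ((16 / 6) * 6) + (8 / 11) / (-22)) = 128381 / 11366550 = 0.01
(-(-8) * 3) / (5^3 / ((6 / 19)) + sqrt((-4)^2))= 144 / 2399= 0.06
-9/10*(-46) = 207/5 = 41.40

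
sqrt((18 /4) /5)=3*sqrt(10) /10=0.95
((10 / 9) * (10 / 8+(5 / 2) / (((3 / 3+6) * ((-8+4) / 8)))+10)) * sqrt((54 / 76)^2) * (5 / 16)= 22125 / 8512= 2.60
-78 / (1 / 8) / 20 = -156 / 5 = -31.20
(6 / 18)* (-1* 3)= -1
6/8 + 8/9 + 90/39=3.95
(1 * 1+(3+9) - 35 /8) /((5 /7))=483 /40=12.08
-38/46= -0.83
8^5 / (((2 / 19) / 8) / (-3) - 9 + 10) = 7471104 / 227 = 32912.35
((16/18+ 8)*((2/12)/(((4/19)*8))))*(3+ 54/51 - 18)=-7505/612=-12.26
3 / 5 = 0.60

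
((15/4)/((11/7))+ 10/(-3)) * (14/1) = -13.26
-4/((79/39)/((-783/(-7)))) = -220.88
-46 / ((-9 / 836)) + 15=38591 / 9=4287.89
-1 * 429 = -429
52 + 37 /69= 3625 /69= 52.54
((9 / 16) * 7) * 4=63 / 4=15.75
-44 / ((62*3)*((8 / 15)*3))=-55 / 372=-0.15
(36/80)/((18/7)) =7/40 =0.18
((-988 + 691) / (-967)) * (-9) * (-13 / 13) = 2673 / 967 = 2.76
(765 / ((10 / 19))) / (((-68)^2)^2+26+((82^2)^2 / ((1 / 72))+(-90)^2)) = 969 / 2184444116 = 0.00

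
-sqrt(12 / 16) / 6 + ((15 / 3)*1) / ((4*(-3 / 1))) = -5 / 12 - sqrt(3) / 12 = -0.56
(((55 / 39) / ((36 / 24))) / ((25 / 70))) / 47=308 / 5499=0.06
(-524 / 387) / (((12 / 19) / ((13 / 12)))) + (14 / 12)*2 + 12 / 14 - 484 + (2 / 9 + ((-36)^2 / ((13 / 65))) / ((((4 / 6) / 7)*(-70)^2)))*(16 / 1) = -125515843 / 487620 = -257.41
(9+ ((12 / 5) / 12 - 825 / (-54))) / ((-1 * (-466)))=0.05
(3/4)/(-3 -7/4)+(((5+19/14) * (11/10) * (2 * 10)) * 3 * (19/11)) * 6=578301/133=4348.13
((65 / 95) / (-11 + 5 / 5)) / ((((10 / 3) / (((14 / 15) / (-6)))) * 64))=91 / 1824000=0.00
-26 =-26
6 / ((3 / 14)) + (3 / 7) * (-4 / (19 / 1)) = 3712 / 133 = 27.91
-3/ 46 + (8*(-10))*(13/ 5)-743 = -951.07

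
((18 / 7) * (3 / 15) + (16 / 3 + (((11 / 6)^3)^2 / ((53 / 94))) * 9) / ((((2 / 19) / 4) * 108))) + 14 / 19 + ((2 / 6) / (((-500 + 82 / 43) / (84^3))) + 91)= -4715774219956543 / 52829340661440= -89.26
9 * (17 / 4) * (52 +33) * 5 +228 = 65937 / 4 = 16484.25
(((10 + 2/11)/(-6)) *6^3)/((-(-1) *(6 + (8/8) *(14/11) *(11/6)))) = -12096/275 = -43.99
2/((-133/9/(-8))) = 144/133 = 1.08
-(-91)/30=91/30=3.03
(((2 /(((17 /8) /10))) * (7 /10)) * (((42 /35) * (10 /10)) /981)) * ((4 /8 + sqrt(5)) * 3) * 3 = 336 /9265 + 672 * sqrt(5) /9265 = 0.20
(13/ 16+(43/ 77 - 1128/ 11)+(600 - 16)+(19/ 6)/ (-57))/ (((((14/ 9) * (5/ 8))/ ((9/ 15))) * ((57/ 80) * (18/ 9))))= 10705906/ 51205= 209.08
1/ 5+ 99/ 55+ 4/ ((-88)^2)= 3873/ 1936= 2.00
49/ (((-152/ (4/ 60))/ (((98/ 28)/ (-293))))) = 343/ 1336080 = 0.00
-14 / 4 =-7 / 2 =-3.50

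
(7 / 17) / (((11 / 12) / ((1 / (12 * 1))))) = 7 / 187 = 0.04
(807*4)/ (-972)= -269/ 81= -3.32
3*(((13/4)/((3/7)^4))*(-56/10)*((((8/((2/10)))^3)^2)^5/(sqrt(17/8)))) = -100761188985221841053286400000000000000000000000000000*sqrt(34)/459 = -1280029729499443818289488000000000000000000000000000.00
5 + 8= 13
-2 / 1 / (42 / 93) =-31 / 7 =-4.43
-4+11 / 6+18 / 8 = 1 / 12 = 0.08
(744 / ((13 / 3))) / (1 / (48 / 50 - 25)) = -1341432 / 325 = -4127.48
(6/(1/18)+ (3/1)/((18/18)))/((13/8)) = 888/13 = 68.31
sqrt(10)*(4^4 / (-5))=-256*sqrt(10) / 5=-161.91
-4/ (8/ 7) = -7/ 2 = -3.50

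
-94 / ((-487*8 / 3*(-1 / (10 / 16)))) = -705 / 15584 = -0.05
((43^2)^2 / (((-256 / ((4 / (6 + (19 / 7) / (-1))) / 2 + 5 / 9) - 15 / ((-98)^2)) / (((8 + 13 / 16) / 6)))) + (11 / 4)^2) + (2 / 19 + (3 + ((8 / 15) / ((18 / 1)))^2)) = -21453977503878855271 / 939908144444400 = -22825.61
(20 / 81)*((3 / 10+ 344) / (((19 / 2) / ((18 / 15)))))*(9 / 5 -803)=-110341264 / 12825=-8603.61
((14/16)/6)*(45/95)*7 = 147/304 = 0.48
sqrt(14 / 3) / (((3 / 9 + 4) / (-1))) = -sqrt(42) / 13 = -0.50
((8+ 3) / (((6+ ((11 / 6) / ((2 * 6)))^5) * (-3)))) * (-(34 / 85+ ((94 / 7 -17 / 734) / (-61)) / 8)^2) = 604482959577357058176 / 7127670985829816252075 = 0.08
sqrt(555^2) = 555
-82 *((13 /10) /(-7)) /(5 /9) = 4797 /175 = 27.41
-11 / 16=-0.69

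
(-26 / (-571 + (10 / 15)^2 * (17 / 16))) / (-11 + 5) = -156 / 20539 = -0.01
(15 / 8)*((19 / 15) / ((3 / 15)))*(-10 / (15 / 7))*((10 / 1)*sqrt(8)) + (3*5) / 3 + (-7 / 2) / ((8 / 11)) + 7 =115 / 16 - 3325*sqrt(2) / 3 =-1560.23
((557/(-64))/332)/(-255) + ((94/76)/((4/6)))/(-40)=-4764241/102946560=-0.05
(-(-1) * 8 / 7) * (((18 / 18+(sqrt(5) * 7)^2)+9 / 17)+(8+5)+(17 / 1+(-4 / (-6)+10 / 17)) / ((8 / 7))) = 112405 / 357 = 314.86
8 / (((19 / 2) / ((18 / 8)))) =36 / 19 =1.89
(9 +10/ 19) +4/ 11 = 2067/ 209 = 9.89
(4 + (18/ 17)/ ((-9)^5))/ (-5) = -446146/ 557685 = -0.80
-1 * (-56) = 56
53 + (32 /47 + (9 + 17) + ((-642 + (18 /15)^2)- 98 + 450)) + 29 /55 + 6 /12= -5372971 /25850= -207.85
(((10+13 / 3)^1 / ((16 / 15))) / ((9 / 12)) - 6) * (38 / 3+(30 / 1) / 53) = 157.69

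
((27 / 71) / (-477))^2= 9 / 14160169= 0.00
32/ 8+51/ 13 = 103/ 13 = 7.92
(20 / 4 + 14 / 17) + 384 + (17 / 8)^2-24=402929 / 1088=370.34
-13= -13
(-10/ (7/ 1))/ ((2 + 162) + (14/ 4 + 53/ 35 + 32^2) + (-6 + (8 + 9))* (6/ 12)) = -0.00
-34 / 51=-2 / 3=-0.67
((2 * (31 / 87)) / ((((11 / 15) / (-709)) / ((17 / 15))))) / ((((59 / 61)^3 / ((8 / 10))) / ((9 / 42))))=-339239447132 / 2293056535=-147.94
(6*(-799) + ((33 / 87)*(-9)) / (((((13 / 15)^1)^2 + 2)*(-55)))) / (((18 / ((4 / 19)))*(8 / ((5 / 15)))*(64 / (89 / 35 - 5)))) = 1233479209 / 13751902080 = 0.09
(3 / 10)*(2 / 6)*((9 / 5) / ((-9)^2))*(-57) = -19 / 150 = -0.13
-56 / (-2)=28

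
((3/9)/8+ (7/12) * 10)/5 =47/40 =1.18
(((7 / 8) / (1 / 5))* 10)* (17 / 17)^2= 175 / 4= 43.75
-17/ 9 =-1.89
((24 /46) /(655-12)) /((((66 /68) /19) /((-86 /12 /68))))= -817 /488037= -0.00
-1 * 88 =-88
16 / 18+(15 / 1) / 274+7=19589 / 2466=7.94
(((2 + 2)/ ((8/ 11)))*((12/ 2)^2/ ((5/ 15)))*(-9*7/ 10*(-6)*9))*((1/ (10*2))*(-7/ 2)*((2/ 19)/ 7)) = -505197/ 950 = -531.79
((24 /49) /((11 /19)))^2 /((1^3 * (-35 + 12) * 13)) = -207936 /86865779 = -0.00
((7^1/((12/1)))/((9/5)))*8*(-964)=-67480/27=-2499.26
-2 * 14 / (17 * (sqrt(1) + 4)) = -0.33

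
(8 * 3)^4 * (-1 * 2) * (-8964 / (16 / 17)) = 6319835136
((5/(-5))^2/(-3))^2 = 1/9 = 0.11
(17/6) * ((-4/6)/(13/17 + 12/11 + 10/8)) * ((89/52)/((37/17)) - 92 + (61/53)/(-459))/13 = 798374850823/187076735001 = 4.27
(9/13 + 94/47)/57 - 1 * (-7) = 5222/741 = 7.05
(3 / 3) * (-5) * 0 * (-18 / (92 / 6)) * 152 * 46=0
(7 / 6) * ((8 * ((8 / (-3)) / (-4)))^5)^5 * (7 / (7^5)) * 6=1267650600228229401496703205376 / 290619993038949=4361883664550010.48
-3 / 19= -0.16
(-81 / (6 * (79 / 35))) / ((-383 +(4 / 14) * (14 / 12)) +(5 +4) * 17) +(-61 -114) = -19048015 / 108862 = -174.97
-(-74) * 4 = 296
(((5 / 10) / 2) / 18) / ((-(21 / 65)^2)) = -4225 / 31752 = -0.13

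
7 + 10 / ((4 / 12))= 37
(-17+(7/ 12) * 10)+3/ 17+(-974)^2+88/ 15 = 161274049/ 170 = 948670.88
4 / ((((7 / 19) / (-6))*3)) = -152 / 7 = -21.71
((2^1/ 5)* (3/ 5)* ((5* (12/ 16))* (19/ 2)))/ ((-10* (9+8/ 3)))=-513/ 7000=-0.07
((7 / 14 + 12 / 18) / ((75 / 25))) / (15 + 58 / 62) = 217 / 8892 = 0.02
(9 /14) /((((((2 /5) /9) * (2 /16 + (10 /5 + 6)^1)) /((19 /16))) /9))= 13851 /728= 19.03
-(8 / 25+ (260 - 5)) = -6383 / 25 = -255.32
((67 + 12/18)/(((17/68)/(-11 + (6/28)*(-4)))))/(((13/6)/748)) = -14403488/13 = -1107960.62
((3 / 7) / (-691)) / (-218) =3 / 1054466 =0.00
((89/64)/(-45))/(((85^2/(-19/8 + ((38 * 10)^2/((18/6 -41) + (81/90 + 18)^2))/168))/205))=-6216148129/22317528844800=-0.00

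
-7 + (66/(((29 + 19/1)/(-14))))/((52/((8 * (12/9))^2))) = -5747/117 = -49.12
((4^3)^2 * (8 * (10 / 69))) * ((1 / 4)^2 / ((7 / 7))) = 20480 / 69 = 296.81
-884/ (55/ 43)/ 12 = -9503/ 165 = -57.59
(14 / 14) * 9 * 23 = 207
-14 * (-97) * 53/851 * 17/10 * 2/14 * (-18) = -369.72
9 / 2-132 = -255 / 2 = -127.50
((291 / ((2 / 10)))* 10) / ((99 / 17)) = 82450 / 33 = 2498.48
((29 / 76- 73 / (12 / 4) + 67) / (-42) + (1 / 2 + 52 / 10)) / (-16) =-223841 / 766080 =-0.29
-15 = -15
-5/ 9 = -0.56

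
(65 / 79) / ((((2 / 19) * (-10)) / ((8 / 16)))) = -247 / 632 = -0.39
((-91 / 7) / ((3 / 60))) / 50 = -5.20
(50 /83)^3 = 125000 /571787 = 0.22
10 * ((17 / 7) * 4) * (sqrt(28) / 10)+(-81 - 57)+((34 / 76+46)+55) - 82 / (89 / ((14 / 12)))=-381769 / 10146+136 * sqrt(7) / 7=13.78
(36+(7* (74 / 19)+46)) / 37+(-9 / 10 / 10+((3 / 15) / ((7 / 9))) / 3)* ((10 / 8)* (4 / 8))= 2323011 / 787360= 2.95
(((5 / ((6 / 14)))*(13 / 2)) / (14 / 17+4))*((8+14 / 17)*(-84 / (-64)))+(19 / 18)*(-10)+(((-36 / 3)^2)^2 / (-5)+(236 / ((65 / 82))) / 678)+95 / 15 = -344222936381 / 86729760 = -3968.91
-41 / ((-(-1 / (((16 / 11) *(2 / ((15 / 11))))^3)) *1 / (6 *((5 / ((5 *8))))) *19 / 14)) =-4702208 / 21375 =-219.99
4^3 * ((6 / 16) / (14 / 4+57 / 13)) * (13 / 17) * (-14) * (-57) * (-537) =-3476202912 / 3485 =-997475.73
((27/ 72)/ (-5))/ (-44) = 3/ 1760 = 0.00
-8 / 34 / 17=-4 / 289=-0.01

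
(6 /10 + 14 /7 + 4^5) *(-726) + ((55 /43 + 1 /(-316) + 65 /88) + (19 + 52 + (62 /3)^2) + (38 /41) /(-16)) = -205395529245481 /275768460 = -744811.53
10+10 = 20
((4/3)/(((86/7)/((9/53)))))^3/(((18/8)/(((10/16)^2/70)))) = 735/47347054556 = 0.00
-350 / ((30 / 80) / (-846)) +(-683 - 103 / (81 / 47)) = 63897436 / 81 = 788857.23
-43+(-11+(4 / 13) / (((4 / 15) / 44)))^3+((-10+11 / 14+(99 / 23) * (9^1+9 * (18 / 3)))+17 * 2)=44675621227 / 707434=63151.65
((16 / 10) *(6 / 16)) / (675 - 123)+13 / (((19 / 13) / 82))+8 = 12889219 / 17480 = 737.37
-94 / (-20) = 4.70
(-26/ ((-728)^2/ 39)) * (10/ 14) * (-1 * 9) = 135/ 10976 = 0.01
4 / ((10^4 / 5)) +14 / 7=1001 / 500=2.00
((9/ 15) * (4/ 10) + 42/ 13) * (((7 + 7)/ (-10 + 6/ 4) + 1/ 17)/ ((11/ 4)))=-121824/ 60775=-2.00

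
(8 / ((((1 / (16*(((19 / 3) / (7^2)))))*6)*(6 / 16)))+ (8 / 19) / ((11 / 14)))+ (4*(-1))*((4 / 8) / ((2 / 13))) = -1413263 / 276507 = -5.11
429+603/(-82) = 34575/82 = 421.65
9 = 9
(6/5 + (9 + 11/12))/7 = 667/420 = 1.59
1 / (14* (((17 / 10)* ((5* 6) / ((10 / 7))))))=5 / 2499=0.00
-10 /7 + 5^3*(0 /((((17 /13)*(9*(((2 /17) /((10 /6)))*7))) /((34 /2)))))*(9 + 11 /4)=-10 /7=-1.43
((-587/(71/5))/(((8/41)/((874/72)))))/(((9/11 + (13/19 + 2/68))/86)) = -1606819368341/11128824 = -144383.57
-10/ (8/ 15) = -75/ 4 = -18.75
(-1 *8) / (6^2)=-2 / 9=-0.22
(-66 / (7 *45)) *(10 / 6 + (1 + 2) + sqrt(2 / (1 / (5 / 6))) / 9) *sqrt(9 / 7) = 22 *sqrt(7) *(-126 - sqrt(15)) / 6615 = -1.14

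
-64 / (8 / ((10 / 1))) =-80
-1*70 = -70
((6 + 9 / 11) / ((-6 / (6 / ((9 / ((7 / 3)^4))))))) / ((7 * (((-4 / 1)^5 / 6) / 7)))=60025 / 456192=0.13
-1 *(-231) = 231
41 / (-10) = -41 / 10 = -4.10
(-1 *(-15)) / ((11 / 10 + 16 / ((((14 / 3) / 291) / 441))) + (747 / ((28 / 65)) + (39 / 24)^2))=11200 / 329824953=0.00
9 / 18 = 1 / 2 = 0.50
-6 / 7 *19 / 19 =-6 / 7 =-0.86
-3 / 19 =-0.16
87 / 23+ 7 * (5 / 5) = 248 / 23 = 10.78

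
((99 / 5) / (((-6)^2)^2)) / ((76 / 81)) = 99 / 6080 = 0.02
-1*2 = -2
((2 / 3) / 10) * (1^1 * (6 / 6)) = 1 / 15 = 0.07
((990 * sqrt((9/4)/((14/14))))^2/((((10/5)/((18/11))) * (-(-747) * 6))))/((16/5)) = 334125/2656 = 125.80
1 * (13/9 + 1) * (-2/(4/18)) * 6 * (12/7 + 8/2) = -5280/7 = -754.29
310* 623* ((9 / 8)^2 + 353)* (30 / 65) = 6568254735 / 208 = 31578147.76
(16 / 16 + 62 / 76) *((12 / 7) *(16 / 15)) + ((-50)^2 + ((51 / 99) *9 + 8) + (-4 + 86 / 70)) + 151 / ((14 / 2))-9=3695182 / 1463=2525.76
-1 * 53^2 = -2809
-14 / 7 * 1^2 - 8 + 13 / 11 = -97 / 11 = -8.82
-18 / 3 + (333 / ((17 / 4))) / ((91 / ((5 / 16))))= -35463 / 6188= -5.73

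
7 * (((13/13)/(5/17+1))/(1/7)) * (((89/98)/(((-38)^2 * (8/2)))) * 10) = 7565/127072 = 0.06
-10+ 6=-4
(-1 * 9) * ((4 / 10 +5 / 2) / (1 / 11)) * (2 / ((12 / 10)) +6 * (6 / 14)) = -85173 / 70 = -1216.76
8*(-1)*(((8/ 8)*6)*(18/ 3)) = -288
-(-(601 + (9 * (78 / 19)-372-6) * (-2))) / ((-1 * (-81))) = 24379 / 1539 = 15.84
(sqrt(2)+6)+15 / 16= sqrt(2)+111 / 16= 8.35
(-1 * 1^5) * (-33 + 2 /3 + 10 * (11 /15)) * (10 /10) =25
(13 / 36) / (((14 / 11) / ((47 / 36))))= 6721 / 18144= 0.37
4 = 4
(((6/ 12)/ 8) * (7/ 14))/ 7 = 1/ 224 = 0.00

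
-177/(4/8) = -354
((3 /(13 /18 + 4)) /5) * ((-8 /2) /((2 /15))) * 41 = -13284 /85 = -156.28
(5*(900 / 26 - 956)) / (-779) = 59890 / 10127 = 5.91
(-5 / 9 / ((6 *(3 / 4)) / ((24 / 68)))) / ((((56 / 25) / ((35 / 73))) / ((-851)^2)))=-452625625 / 67014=-6754.20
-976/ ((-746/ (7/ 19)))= 3416/ 7087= 0.48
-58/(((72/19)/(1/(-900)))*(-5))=-551/162000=-0.00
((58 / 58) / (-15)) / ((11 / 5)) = -1 / 33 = -0.03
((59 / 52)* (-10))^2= 87025 / 676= 128.74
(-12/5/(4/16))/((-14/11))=264/35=7.54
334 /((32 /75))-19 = 12221 /16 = 763.81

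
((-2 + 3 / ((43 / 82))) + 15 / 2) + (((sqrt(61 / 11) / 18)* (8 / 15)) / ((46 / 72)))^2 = 1264793351 / 112597650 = 11.23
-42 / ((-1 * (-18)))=-7 / 3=-2.33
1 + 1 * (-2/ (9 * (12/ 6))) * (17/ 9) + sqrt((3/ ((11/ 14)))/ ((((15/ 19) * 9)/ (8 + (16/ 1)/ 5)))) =64/ 81 + 28 * sqrt(209)/ 165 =3.24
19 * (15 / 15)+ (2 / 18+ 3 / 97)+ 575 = 518686 / 873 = 594.14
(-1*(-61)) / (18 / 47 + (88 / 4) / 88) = 11468 / 119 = 96.37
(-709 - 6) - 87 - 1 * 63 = -865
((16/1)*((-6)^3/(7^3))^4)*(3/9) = 11609505792/13841287201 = 0.84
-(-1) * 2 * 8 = 16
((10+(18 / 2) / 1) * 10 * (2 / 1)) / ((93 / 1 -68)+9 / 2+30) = 6.39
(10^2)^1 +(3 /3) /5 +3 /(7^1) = 100.63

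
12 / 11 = 1.09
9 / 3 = 3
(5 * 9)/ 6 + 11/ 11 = 8.50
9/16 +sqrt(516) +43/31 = 967/496 +2*sqrt(129) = 24.67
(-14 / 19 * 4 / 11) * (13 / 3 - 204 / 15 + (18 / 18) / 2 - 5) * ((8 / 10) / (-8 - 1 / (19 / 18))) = -23128 / 70125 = -0.33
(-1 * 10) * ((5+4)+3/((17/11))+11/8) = -123.16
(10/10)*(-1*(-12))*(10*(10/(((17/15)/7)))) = 126000/17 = 7411.76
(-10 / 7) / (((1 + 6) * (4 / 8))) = -0.41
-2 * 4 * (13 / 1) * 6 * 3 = -1872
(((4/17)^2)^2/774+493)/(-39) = -15935055239/1260582453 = -12.64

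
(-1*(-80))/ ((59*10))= 8/ 59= 0.14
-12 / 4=-3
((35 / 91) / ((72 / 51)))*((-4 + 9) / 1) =1.36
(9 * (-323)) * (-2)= 5814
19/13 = 1.46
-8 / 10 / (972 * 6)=-0.00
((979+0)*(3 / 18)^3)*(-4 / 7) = -979 / 378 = -2.59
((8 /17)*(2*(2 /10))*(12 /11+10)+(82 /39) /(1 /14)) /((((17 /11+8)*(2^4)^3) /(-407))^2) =523640839403 /153292898304000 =0.00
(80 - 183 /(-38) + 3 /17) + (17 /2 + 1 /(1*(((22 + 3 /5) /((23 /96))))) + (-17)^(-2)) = 5569831945 /59566368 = 93.51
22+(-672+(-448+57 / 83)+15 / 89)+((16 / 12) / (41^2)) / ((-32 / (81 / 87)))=-3160732349619 / 2880870904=-1097.14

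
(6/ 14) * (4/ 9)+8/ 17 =236/ 357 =0.66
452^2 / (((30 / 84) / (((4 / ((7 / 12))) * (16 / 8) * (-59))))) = -2314355712 / 5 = -462871142.40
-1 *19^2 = -361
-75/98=-0.77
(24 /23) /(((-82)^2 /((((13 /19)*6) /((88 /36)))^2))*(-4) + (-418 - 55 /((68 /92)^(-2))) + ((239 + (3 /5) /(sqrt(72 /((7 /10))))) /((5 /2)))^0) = -8500869 /81328515899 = -0.00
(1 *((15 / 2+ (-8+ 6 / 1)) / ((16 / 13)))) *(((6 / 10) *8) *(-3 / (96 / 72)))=-3861 / 80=-48.26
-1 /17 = -0.06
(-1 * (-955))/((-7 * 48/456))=-18145/14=-1296.07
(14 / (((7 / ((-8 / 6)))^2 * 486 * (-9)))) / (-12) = 4 / 413343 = 0.00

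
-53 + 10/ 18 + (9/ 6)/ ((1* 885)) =-278471/ 5310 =-52.44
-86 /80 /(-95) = 43 /3800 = 0.01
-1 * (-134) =134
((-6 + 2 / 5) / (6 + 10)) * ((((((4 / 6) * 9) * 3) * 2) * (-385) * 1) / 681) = 1617 / 227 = 7.12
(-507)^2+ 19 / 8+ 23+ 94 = 2057347 / 8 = 257168.38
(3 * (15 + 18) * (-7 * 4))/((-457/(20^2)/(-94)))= -104227200/457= -228068.27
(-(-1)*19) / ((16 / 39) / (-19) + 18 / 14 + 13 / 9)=295659 / 42148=7.01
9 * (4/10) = 18/5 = 3.60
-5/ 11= -0.45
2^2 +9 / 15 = 23 / 5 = 4.60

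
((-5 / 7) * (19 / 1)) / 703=-5 / 259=-0.02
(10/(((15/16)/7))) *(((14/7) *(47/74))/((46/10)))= 20.62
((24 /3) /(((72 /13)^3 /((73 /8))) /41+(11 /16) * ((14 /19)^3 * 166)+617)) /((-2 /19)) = -1713883008682 /14953871779929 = -0.11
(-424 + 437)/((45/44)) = 12.71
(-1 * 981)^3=-944076141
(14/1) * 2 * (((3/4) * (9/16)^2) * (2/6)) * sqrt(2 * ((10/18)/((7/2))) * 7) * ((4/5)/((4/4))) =189 * sqrt(5)/160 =2.64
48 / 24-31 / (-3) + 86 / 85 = 13.35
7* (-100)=-700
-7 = -7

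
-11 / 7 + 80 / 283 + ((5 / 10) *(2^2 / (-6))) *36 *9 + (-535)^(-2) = -61967996744 / 567011725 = -109.29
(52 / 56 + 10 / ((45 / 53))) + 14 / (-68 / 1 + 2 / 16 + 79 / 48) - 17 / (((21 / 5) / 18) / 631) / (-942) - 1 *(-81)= 8948717587 / 62886978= 142.30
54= 54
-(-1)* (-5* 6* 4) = -120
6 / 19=0.32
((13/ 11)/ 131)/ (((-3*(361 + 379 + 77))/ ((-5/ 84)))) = 65/ 296678844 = 0.00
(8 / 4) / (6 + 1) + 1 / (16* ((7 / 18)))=25 / 56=0.45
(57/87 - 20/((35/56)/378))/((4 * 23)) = -350765/2668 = -131.47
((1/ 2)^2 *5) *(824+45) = 4345/ 4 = 1086.25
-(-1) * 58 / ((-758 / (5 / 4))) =-145 / 1516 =-0.10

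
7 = 7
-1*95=-95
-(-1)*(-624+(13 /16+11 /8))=-9949 /16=-621.81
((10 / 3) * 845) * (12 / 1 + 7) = 160550 / 3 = 53516.67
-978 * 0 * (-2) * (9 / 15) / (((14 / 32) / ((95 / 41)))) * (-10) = 0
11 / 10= 1.10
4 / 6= 2 / 3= 0.67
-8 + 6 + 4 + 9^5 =59051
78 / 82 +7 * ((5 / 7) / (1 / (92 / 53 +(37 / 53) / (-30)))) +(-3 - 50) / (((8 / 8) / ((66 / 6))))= -7477109 / 13038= -573.49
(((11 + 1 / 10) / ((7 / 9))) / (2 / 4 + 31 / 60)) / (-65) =-5994 / 27755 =-0.22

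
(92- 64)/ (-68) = -7/ 17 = -0.41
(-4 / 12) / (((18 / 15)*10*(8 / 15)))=-5 / 96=-0.05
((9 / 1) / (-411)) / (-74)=3 / 10138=0.00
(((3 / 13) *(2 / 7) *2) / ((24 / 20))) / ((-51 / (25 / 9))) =-250 / 41769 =-0.01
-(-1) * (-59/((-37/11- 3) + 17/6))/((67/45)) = 175230/15611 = 11.22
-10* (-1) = 10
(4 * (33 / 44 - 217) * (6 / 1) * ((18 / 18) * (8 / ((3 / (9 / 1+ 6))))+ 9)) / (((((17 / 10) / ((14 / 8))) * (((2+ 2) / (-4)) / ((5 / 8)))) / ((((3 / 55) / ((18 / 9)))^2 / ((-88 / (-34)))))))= 47.02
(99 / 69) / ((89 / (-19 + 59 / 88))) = -4839 / 16376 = -0.30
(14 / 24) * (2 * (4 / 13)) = 14 / 39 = 0.36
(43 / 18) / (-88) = -43 / 1584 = -0.03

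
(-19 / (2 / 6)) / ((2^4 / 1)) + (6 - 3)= -9 / 16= -0.56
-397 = -397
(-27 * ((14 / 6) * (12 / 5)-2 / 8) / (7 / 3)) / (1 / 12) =-26001 / 35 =-742.89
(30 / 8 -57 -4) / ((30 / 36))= -687 / 10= -68.70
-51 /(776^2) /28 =-51 /16860928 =-0.00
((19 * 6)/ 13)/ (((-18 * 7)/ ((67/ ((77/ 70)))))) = -12730/ 3003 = -4.24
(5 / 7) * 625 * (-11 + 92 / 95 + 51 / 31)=-15436250 / 4123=-3743.94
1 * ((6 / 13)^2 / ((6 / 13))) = 6 / 13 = 0.46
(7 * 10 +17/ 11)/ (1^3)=787/ 11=71.55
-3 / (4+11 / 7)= -7 / 13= -0.54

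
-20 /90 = -2 /9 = -0.22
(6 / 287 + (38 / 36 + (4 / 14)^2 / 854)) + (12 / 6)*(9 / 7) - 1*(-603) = 9367357103 / 15441174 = 606.65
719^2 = 516961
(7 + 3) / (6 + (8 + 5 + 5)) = 5 / 12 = 0.42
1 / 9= 0.11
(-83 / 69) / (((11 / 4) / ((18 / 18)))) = -332 / 759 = -0.44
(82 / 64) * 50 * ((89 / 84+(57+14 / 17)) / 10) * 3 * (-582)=-5016090675 / 7616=-658625.35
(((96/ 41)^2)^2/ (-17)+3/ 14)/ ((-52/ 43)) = 44933769039/ 34971618136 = 1.28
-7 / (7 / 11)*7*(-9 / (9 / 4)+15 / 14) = 451 / 2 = 225.50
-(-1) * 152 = 152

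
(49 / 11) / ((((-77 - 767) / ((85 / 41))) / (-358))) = 745535 / 190322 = 3.92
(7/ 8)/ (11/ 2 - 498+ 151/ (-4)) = -1/ 606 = -0.00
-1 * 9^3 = -729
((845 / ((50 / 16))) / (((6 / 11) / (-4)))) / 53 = -29744 / 795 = -37.41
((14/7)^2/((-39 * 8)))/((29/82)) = -41/1131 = -0.04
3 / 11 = 0.27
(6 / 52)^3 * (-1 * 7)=-189 / 17576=-0.01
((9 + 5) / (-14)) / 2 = -1 / 2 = -0.50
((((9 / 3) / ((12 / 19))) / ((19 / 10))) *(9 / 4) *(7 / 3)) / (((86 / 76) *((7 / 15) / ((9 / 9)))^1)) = 4275 / 172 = 24.85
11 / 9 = 1.22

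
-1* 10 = -10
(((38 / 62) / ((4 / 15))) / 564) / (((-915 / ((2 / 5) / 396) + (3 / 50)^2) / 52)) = -40625 / 173660979573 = -0.00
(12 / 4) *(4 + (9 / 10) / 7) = 867 / 70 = 12.39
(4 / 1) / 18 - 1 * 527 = -4741 / 9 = -526.78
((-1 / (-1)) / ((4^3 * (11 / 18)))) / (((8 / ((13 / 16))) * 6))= 39 / 90112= 0.00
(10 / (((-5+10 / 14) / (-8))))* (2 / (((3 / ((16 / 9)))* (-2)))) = -896 / 81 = -11.06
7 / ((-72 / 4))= -7 / 18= -0.39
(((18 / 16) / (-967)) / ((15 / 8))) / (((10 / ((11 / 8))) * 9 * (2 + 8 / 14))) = -77 / 20887200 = -0.00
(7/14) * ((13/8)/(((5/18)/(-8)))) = -117/5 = -23.40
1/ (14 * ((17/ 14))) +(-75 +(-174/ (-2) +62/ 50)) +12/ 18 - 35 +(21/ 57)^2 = -9619184/ 460275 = -20.90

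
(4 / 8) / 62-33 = -4091 / 124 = -32.99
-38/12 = -19/6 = -3.17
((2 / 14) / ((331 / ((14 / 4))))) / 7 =1 / 4634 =0.00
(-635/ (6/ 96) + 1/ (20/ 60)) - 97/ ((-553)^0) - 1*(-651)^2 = -434055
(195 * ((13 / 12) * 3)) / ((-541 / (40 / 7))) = -25350 / 3787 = -6.69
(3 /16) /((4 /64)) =3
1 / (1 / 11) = 11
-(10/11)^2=-100/121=-0.83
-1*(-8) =8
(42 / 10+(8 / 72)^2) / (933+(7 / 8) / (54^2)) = 491328 / 108825155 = 0.00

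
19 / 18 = 1.06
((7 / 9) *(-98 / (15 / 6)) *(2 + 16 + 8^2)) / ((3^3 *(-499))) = 112504 / 606285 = 0.19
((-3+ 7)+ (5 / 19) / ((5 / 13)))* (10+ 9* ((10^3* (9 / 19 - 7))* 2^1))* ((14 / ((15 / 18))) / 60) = -278083526 / 1805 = -154062.90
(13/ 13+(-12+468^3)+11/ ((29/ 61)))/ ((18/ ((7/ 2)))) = 5202039640/ 261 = 19931186.36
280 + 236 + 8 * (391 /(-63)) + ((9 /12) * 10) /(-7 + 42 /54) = 468865 /1008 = 465.14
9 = 9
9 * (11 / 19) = 99 / 19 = 5.21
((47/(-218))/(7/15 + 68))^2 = 497025/50124940996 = 0.00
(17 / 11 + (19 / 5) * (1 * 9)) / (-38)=-983 / 1045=-0.94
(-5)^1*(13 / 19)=-65 / 19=-3.42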